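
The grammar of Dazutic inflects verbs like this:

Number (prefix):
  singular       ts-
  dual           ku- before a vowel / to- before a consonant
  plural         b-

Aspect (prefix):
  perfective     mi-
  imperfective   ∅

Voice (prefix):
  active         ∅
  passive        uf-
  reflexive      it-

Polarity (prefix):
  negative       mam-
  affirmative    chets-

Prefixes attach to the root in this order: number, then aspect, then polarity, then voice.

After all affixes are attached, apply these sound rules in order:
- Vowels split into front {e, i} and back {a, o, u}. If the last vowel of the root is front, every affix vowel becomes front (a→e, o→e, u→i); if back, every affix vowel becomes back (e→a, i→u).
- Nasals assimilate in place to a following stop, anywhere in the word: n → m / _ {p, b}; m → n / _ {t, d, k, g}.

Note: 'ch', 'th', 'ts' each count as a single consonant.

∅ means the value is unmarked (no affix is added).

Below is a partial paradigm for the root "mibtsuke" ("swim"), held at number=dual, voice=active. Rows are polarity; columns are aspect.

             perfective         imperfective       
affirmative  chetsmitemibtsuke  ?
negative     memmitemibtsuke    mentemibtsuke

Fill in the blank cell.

chetstemibtsuke

Attach number dual to- (before consonant 'm') → tomibtsuke.
aspect = imperfective: zero marking, form stays tomibtsuke.
Attach polarity affirmative chets- → chetstomibtsuke.
voice = active: zero marking, form stays chetstomibtsuke.
Apply vowel harmony: chetstomibtsuke → chetstemibtsuke.
Nasal assimilation: no change.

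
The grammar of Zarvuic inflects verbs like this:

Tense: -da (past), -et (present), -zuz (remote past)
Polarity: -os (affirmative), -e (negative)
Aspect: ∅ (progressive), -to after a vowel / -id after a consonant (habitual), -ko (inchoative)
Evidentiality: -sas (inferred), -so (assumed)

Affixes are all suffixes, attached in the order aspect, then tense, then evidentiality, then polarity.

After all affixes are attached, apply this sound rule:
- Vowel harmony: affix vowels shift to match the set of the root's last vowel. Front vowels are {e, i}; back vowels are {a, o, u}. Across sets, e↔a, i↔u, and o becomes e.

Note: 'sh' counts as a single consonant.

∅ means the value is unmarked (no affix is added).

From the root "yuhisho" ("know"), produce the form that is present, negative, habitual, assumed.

yuhishotoatsoa

Attach aspect habitual -to (after vowel 'o') → yuhishoto.
Attach tense present -et → yuhishotoet.
Attach evidentiality assumed -so → yuhishotoetso.
Attach polarity negative -e → yuhishotoetsoe.
Apply vowel harmony: yuhishotoetsoe → yuhishotoatsoa.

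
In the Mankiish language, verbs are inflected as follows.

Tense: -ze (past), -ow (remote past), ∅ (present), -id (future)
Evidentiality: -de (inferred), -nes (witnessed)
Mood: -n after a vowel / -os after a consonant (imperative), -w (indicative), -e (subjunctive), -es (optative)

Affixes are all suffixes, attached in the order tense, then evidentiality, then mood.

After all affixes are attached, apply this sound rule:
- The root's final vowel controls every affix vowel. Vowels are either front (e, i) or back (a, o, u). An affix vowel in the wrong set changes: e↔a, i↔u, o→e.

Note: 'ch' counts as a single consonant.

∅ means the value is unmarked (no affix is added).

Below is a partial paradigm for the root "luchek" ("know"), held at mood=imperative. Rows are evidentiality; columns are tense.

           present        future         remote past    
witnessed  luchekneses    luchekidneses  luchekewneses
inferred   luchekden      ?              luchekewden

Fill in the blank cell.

Attach tense future -id → luchekid.
Attach evidentiality inferred -de → luchekidde.
Attach mood imperative -n (after vowel 'e') → luchekidden.
Vowel harmony: no change.

luchekidden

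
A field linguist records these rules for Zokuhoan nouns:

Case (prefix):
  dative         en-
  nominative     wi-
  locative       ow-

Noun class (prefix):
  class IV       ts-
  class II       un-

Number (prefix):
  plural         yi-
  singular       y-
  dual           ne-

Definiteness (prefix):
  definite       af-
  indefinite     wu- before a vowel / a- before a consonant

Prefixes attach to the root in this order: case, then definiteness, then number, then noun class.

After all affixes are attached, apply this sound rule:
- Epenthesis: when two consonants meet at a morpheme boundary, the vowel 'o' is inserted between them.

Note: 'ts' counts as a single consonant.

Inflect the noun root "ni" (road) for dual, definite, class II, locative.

Attach case locative ow- → owni.
Attach definiteness definite af- → afowni.
Attach number dual ne- → neafowni.
Attach noun class class II un- → unneafowni.
Apply epenthesis: unneafowni → unoneafowoni.

unoneafowoni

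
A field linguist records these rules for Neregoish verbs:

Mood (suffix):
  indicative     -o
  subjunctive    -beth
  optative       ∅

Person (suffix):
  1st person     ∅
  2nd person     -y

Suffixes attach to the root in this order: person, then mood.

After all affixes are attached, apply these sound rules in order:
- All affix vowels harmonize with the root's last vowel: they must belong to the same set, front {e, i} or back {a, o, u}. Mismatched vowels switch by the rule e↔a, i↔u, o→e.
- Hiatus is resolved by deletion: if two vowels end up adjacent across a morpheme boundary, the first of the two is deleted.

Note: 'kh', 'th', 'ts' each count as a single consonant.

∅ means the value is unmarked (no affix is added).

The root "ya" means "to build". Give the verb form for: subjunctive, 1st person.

person = 1st person: zero marking, form stays ya.
Attach mood subjunctive -beth → yabeth.
Apply vowel harmony: yabeth → yabath.
Vowel deletion: no change.

yabath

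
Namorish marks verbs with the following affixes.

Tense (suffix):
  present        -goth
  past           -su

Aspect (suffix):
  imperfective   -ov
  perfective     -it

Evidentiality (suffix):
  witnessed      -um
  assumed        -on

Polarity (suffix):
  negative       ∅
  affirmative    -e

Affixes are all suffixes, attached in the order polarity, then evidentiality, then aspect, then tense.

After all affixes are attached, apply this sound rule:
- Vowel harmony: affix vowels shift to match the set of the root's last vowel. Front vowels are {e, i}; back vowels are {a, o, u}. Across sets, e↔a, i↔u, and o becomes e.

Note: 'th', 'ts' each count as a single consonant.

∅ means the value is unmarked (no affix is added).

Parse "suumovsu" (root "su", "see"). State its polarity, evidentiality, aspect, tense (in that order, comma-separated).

Segment: su-um-ov-su.
polarity: ∅ → negative.
evidentiality: -um → witnessed.
aspect: -ov → imperfective.
tense: -su → past.

negative, witnessed, imperfective, past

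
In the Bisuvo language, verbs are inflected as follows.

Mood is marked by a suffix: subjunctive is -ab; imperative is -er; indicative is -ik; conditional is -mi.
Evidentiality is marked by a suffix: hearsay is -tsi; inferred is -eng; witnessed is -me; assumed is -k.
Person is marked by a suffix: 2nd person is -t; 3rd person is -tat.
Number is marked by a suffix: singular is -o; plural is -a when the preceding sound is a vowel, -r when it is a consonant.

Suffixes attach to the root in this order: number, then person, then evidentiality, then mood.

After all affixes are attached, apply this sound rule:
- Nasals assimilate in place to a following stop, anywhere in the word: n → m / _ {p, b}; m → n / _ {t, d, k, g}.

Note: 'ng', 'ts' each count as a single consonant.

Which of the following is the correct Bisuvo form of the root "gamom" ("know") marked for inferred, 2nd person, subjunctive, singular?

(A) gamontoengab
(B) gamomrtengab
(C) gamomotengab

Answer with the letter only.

Attach number singular -o → gamomo.
Attach person 2nd person -t → gamomot.
Attach evidentiality inferred -eng → gamomoteng.
Attach mood subjunctive -ab → gamomotengab.
Nasal assimilation: no change.
So the correct form is gamomotengab, option (C).
(B) gamomrtengab is wrong: it uses plural instead of singular for number.
(A) gamontoengab is wrong: it has the affixes in the wrong order.

C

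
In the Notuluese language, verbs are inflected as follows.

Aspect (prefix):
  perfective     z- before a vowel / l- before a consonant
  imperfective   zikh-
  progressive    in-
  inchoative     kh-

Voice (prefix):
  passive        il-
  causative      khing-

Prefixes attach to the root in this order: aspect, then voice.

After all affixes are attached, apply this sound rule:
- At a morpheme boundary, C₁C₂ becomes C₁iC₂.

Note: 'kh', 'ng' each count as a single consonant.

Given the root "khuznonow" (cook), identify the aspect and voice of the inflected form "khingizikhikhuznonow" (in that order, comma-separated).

imperfective, causative

Segment: khing-zikh-khuznonow.
aspect: zikh- → imperfective.
voice: khing- → causative.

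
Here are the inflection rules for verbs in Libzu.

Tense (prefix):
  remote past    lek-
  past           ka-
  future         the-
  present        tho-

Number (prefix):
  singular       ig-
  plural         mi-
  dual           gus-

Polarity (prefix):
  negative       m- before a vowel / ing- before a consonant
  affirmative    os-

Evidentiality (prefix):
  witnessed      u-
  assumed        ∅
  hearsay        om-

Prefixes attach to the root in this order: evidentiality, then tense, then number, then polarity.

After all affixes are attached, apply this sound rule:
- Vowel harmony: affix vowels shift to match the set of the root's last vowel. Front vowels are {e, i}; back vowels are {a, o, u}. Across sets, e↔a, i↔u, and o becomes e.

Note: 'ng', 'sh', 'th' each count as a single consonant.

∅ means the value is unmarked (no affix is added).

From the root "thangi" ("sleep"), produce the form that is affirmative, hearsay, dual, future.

Attach evidentiality hearsay om- → omthangi.
Attach tense future the- → theomthangi.
Attach number dual gus- → gustheomthangi.
Attach polarity affirmative os- → osgustheomthangi.
Apply vowel harmony: osgustheomthangi → esgistheemthangi.

esgistheemthangi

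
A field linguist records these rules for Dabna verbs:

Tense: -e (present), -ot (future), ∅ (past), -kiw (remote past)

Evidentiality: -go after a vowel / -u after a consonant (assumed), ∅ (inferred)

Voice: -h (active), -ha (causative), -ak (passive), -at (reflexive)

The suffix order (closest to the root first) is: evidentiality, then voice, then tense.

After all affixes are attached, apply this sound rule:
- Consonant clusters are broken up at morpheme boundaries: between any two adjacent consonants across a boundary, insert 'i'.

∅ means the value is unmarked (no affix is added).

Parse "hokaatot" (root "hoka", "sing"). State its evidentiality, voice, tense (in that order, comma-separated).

Segment: hoka-at-ot.
evidentiality: ∅ → inferred.
voice: -at → reflexive.
tense: -ot → future.

inferred, reflexive, future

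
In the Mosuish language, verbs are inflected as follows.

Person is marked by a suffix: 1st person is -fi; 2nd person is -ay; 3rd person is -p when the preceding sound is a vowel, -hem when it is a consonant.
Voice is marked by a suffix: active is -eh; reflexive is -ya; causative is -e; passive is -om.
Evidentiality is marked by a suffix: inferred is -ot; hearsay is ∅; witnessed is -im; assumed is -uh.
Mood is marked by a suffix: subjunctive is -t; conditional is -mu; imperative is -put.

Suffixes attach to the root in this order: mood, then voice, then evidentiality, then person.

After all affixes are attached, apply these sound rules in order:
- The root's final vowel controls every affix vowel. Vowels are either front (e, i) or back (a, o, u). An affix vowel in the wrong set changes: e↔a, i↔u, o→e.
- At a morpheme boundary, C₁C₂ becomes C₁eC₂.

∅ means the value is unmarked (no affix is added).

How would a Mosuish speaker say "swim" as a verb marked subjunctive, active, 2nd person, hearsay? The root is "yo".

yotahay

Attach mood subjunctive -t → yot.
Attach voice active -eh → yoteh.
evidentiality = hearsay: zero marking, form stays yoteh.
Attach person 2nd person -ay → yotehay.
Apply vowel harmony: yotehay → yotahay.
Epenthesis: no change.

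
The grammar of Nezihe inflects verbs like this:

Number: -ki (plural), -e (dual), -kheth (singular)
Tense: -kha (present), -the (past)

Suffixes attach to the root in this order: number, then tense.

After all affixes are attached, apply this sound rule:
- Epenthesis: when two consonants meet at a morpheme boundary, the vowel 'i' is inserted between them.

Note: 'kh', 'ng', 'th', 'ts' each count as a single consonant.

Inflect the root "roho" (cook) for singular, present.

rohokhethikha

Attach number singular -kheth → rohokheth.
Attach tense present -kha → rohokhethkha.
Apply epenthesis: rohokhethkha → rohokhethikha.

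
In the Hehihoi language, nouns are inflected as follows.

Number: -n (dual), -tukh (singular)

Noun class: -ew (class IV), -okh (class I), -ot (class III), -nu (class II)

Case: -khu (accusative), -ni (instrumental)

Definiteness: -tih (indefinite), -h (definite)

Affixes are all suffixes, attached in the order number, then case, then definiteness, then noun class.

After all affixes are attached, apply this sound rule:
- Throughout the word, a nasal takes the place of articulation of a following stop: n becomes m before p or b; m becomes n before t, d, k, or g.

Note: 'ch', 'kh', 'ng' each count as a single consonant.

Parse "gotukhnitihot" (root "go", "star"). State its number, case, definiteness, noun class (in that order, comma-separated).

Segment: go-tukh-ni-tih-ot.
number: -tukh → singular.
case: -ni → instrumental.
definiteness: -tih → indefinite.
noun class: -ot → class III.

singular, instrumental, indefinite, class III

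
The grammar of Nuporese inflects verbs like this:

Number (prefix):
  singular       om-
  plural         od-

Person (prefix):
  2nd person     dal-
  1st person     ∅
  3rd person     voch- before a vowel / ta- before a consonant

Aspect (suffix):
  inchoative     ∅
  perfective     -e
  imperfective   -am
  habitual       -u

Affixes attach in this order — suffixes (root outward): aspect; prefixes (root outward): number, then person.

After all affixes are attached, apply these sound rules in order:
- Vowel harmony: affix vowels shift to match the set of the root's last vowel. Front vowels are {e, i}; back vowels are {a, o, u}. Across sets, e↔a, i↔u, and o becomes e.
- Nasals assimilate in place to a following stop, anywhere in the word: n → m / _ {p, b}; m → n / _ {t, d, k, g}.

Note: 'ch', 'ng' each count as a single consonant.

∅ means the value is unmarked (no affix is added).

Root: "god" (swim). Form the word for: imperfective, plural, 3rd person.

Attach number plural od- → odgod.
Attach person 3rd person voch- (before vowel 'o') → vochodgod.
Attach aspect imperfective -am → vochodgodam.
Vowel harmony: no change.
Nasal assimilation: no change.

vochodgodam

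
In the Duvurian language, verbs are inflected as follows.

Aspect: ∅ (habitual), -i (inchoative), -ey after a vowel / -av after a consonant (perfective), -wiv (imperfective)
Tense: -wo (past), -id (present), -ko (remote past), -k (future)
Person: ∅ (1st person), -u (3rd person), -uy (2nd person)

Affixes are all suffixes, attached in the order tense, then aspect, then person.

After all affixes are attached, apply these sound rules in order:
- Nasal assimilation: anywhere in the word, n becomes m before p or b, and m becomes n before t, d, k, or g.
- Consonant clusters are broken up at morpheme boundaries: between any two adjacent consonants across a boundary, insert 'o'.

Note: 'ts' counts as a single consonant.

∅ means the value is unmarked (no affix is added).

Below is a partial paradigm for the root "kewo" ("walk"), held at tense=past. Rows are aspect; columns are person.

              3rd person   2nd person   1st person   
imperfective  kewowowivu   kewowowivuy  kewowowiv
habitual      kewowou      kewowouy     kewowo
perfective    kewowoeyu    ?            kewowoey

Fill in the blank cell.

Attach tense past -wo → kewowo.
Attach aspect perfective -ey (after vowel 'o') → kewowoey.
Attach person 2nd person -uy → kewowoeyuy.
Nasal assimilation: no change.
Epenthesis: no change.

kewowoeyuy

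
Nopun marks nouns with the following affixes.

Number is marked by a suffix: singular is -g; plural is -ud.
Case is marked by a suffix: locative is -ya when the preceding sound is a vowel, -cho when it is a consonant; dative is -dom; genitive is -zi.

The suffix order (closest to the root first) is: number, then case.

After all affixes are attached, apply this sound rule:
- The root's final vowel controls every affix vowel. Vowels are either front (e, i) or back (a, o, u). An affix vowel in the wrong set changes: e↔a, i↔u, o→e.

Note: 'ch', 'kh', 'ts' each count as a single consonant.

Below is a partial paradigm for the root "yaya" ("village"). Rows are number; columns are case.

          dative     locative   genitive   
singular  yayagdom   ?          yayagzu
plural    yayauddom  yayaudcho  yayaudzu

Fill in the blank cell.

yayagcho

Attach number singular -g → yayag.
Attach case locative -cho (after consonant 'g') → yayagcho.
Vowel harmony: no change.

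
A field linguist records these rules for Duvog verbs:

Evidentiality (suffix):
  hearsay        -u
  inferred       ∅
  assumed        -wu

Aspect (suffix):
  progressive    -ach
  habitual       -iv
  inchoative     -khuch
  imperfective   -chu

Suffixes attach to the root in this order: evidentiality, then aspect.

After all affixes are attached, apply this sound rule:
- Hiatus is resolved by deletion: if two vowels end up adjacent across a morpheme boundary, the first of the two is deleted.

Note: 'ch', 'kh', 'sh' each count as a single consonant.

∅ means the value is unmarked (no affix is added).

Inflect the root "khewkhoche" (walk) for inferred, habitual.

khewkhochiv

evidentiality = inferred: zero marking, form stays khewkhoche.
Attach aspect habitual -iv → khewkhocheiv.
Apply vowel deletion: khewkhocheiv → khewkhochiv.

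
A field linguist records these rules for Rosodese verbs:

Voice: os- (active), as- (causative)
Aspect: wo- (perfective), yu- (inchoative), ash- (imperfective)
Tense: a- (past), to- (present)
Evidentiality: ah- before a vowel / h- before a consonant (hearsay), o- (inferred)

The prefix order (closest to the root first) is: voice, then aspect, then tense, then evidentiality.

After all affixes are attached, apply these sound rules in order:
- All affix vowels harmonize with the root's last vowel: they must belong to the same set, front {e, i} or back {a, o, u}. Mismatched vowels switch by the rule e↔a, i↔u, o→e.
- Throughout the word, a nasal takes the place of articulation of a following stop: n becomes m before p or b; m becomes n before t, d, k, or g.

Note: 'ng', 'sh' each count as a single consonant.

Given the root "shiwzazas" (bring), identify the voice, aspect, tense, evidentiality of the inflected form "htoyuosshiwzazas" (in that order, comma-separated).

Segment: h-to-yu-os-shiwzazas.
voice: os- → active.
aspect: yu- → inchoative.
tense: to- → present.
evidentiality: ah/h- → hearsay.

active, inchoative, present, hearsay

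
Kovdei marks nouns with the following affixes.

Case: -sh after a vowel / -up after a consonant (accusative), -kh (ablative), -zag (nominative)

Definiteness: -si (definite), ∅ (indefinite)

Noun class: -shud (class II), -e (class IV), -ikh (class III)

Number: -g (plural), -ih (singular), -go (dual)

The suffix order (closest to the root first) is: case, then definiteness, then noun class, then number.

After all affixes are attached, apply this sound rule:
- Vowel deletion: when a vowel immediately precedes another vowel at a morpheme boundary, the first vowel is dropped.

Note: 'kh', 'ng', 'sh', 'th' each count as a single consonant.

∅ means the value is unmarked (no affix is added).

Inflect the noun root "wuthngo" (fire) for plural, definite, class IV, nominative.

Attach case nominative -zag → wuthngozag.
Attach definiteness definite -si → wuthngozagsi.
Attach noun class class IV -e → wuthngozagsie.
Attach number plural -g → wuthngozagsieg.
Apply vowel deletion: wuthngozagsieg → wuthngozagseg.

wuthngozagseg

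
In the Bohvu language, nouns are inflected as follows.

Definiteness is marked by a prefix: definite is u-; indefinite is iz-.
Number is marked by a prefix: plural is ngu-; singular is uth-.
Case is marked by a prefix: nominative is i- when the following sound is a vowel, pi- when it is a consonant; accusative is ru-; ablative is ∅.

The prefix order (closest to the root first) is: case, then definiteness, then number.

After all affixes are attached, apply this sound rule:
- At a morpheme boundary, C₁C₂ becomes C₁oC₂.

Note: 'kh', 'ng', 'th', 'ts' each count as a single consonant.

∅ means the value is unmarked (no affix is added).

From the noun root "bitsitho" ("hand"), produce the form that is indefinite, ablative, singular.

uthizobitsitho

case = ablative: zero marking, form stays bitsitho.
Attach definiteness indefinite iz- → izbitsitho.
Attach number singular uth- → uthizbitsitho.
Apply epenthesis: uthizbitsitho → uthizobitsitho.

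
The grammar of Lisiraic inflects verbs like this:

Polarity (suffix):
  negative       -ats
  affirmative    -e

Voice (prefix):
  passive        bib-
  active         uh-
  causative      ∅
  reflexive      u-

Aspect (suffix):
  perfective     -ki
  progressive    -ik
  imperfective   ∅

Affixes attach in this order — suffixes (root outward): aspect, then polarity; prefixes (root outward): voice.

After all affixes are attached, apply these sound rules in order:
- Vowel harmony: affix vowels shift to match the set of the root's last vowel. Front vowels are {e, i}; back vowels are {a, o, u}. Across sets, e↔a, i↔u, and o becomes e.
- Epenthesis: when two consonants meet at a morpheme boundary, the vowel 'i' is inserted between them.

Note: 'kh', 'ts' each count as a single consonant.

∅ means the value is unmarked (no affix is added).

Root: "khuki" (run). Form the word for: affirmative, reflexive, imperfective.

ikhukie

aspect = imperfective: zero marking, form stays khuki.
Attach polarity affirmative -e → khukie.
Attach voice reflexive u- → ukhukie.
Apply vowel harmony: ukhukie → ikhukie.
Epenthesis: no change.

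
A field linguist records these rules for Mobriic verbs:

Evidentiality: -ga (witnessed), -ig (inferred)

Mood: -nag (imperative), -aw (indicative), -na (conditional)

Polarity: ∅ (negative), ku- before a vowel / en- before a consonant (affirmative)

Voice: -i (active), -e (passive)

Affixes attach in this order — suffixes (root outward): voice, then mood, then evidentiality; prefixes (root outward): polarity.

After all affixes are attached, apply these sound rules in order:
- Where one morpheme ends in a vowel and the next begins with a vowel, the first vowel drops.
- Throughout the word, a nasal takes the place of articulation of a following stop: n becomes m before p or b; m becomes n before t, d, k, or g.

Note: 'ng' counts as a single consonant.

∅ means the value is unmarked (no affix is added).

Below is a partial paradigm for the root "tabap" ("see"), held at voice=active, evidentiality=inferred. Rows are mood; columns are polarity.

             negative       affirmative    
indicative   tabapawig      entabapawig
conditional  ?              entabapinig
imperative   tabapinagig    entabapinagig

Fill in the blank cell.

tabapinig

Attach voice active -i → tabapi.
Attach mood conditional -na → tabapina.
Attach evidentiality inferred -ig → tabapinaig.
polarity = negative: zero marking, form stays tabapinaig.
Apply vowel deletion: tabapinaig → tabapinig.
Nasal assimilation: no change.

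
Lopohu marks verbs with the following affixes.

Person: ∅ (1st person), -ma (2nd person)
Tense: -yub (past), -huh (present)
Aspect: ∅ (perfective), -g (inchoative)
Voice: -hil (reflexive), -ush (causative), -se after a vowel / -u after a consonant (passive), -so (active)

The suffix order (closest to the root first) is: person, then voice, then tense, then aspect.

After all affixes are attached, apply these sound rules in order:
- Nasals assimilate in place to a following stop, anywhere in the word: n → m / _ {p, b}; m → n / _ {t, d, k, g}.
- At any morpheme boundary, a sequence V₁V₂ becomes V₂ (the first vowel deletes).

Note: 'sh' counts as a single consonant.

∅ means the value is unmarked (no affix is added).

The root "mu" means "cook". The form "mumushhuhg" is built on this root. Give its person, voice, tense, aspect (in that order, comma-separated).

Segment: mu-ma-ush-huh-g.
person: -ma → 2nd person.
voice: -ush → causative.
tense: -huh → present.
aspect: -g → inchoative.

2nd person, causative, present, inchoative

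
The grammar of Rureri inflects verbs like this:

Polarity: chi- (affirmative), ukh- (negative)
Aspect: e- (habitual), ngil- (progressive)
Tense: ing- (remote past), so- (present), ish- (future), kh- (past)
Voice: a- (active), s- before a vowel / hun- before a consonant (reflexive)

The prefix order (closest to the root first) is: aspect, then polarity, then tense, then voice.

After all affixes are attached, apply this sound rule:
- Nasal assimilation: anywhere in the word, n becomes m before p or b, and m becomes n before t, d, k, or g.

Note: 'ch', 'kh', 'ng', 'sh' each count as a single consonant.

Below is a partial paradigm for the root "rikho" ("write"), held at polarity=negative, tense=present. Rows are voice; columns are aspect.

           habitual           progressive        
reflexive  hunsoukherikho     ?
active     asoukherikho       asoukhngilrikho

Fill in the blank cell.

hunsoukhngilrikho

Attach aspect progressive ngil- → ngilrikho.
Attach polarity negative ukh- → ukhngilrikho.
Attach tense present so- → soukhngilrikho.
Attach voice reflexive hun- (before consonant 's') → hunsoukhngilrikho.
Nasal assimilation: no change.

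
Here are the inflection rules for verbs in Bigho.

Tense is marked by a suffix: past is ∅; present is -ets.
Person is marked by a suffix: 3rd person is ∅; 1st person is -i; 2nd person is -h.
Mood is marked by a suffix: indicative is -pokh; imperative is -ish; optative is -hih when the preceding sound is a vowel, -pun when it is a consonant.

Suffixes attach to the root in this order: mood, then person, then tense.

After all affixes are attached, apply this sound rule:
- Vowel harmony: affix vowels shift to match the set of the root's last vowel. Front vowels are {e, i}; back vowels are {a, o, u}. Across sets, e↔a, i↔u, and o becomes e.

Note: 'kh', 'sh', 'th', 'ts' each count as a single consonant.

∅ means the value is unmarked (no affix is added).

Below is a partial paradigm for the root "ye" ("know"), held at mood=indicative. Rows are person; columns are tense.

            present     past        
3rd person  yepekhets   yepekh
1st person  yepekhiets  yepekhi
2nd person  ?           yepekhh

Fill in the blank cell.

yepekhhets

Attach mood indicative -pokh → yepokh.
Attach person 2nd person -h → yepokhh.
Attach tense present -ets → yepokhhets.
Apply vowel harmony: yepokhhets → yepekhhets.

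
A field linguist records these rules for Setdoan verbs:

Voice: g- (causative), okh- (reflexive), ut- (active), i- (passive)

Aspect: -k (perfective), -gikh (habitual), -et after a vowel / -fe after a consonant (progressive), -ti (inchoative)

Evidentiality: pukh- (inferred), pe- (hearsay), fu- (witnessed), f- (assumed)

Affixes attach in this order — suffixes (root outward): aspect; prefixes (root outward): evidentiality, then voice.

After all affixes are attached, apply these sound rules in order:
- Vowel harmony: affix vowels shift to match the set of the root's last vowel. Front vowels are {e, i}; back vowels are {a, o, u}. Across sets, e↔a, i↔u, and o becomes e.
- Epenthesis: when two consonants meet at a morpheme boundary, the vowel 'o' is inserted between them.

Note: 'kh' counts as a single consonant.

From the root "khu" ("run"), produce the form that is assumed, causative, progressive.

Attach evidentiality assumed f- → fkhu.
Attach aspect progressive -et (after vowel 'u') → fkhuet.
Attach voice causative g- → gfkhuet.
Apply vowel harmony: gfkhuet → gfkhuat.
Apply epenthesis: gfkhuat → gofokhuat.

gofokhuat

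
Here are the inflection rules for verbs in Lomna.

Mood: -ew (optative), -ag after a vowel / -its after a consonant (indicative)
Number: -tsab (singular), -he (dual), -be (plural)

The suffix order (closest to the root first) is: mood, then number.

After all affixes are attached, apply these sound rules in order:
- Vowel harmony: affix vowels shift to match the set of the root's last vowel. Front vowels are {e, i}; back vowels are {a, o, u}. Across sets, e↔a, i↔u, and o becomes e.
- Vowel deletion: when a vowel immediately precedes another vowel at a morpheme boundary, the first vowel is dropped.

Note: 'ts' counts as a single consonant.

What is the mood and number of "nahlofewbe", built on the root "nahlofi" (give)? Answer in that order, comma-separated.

optative, plural

Segment: nahlofi-ew-be.
mood: -ew → optative.
number: -be → plural.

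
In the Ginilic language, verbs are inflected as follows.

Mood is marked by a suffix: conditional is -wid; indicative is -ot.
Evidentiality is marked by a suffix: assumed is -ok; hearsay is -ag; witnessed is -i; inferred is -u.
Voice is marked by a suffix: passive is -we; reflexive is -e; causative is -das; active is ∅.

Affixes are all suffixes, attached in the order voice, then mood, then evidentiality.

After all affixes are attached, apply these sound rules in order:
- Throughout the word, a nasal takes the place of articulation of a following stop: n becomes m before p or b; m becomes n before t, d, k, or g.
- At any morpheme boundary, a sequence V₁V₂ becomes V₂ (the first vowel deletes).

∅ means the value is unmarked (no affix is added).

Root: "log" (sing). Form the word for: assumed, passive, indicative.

logwotok

Attach voice passive -we → logwe.
Attach mood indicative -ot → logweot.
Attach evidentiality assumed -ok → logweotok.
Nasal assimilation: no change.
Apply vowel deletion: logweotok → logwotok.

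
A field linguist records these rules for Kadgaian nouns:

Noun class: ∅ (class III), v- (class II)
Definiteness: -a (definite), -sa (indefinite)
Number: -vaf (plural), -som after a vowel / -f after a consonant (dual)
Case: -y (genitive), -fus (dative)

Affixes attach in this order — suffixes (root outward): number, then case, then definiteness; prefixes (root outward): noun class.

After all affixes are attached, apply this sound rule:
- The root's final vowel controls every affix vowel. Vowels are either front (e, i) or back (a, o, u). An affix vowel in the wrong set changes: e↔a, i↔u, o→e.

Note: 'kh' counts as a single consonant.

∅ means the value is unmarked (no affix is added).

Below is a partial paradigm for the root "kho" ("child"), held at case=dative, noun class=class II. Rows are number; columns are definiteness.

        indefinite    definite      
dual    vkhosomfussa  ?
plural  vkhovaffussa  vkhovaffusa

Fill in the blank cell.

vkhosomfusa

Attach number dual -som (after vowel 'o') → khosom.
Attach case dative -fus → khosomfus.
Attach noun class class II v- → vkhosomfus.
Attach definiteness definite -a → vkhosomfusa.
Vowel harmony: no change.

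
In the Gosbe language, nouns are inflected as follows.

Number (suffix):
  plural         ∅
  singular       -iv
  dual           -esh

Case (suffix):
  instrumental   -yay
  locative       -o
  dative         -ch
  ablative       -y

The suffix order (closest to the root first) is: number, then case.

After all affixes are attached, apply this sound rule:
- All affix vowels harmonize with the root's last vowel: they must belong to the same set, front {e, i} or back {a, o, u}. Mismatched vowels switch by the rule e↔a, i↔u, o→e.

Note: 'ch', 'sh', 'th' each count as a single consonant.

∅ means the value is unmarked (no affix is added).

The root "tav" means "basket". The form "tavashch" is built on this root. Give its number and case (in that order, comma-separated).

Segment: tav-esh-ch.
number: -esh → dual.
case: -ch → dative.

dual, dative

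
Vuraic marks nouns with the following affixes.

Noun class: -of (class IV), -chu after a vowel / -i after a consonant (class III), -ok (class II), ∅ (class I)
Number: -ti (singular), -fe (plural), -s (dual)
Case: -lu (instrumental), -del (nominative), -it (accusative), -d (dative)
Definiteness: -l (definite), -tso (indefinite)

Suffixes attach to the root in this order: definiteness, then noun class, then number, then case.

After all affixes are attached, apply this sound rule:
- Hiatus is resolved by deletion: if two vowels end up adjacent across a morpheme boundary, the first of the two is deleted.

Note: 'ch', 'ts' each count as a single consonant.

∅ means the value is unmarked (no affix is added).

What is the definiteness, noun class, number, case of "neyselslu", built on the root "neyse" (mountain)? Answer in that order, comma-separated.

Segment: neyse-l-s-lu.
definiteness: -l → definite.
noun class: ∅ → class I.
number: -s → dual.
case: -lu → instrumental.

definite, class I, dual, instrumental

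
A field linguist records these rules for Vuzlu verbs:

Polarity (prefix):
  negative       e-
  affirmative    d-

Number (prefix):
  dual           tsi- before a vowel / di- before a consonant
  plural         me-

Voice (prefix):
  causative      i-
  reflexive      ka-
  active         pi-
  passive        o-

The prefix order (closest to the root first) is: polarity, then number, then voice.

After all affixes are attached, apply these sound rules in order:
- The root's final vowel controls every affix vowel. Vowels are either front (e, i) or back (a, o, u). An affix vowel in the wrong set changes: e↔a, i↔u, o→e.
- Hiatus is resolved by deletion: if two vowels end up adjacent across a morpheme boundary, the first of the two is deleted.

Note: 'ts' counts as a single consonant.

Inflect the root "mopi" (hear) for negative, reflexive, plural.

Attach polarity negative e- → emopi.
Attach number plural me- → meemopi.
Attach voice reflexive ka- → kameemopi.
Apply vowel harmony: kameemopi → kemeemopi.
Apply vowel deletion: kemeemopi → kememopi.

kememopi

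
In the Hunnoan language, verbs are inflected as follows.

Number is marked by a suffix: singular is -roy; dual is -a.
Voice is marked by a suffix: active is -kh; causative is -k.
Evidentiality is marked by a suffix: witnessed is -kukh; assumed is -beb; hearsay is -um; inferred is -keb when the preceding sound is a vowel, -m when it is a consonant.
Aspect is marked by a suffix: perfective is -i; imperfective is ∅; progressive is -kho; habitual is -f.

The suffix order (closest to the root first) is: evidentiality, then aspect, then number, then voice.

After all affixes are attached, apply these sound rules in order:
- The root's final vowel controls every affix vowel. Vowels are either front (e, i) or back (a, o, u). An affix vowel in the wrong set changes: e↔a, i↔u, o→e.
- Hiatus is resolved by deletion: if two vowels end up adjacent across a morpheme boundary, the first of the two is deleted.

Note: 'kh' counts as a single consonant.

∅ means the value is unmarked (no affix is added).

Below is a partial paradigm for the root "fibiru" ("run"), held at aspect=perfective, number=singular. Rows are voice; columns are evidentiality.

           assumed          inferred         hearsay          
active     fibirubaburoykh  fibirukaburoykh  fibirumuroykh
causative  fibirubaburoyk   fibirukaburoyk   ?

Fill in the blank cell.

fibirumuroyk

Attach evidentiality hearsay -um → fibiruum.
Attach aspect perfective -i → fibiruumi.
Attach number singular -roy → fibiruumiroy.
Attach voice causative -k → fibiruumiroyk.
Apply vowel harmony: fibiruumiroyk → fibiruumuroyk.
Apply vowel deletion: fibiruumuroyk → fibirumuroyk.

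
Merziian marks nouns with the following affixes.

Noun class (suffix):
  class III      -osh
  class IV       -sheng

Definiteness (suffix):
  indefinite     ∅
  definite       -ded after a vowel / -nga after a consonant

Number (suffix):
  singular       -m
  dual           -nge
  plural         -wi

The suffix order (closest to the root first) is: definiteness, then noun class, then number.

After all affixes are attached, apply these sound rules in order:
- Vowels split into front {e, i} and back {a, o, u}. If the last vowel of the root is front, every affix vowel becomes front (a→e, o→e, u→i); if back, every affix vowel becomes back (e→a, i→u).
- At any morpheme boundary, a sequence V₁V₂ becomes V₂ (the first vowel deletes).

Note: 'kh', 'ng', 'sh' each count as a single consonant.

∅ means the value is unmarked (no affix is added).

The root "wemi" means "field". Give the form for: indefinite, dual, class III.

wemeshnge

definiteness = indefinite: zero marking, form stays wemi.
Attach noun class class III -osh → wemiosh.
Attach number dual -nge → wemioshnge.
Apply vowel harmony: wemioshnge → wemieshnge.
Apply vowel deletion: wemieshnge → wemeshnge.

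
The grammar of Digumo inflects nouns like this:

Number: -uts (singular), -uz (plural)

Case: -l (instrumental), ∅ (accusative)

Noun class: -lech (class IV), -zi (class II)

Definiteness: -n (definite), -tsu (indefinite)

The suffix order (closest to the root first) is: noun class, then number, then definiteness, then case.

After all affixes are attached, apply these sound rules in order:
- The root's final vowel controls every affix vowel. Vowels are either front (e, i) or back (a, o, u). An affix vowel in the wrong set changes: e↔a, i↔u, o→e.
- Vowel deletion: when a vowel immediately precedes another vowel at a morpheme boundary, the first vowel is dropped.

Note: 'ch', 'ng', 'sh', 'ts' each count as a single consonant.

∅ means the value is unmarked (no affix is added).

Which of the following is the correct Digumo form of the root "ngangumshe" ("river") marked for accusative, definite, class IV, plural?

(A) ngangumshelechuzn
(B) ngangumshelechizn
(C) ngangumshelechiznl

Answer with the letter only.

Attach noun class class IV -lech → ngangumshelech.
Attach number plural -uz → ngangumshelechuz.
Attach definiteness definite -n → ngangumshelechuzn.
case = accusative: zero marking, form stays ngangumshelechuzn.
Apply vowel harmony: ngangumshelechuzn → ngangumshelechizn.
Vowel deletion: no change.
So the correct form is ngangumshelechizn, option (B).
(A) ngangumshelechuzn is wrong: it fails to apply the sound rule(s).
(C) ngangumshelechiznl is wrong: it uses instrumental instead of accusative for case.

B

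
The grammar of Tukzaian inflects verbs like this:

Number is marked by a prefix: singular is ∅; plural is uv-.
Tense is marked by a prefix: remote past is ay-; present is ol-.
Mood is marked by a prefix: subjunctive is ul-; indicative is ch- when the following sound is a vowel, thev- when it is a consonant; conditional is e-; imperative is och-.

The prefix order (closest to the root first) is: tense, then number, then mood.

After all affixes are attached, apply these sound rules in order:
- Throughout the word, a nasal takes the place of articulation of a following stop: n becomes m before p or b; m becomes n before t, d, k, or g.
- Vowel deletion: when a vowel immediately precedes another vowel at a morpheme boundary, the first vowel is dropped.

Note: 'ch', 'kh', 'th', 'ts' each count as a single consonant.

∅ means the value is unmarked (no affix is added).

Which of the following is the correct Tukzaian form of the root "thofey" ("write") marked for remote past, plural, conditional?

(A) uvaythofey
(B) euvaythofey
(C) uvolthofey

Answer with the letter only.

A

Attach tense remote past ay- → aythofey.
Attach number plural uv- → uvaythofey.
Attach mood conditional e- → euvaythofey.
Nasal assimilation: no change.
Apply vowel deletion: euvaythofey → uvaythofey.
So the correct form is uvaythofey, option (A).
(C) uvolthofey is wrong: it uses present instead of remote past for tense.
(B) euvaythofey is wrong: it fails to apply the sound rule(s).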